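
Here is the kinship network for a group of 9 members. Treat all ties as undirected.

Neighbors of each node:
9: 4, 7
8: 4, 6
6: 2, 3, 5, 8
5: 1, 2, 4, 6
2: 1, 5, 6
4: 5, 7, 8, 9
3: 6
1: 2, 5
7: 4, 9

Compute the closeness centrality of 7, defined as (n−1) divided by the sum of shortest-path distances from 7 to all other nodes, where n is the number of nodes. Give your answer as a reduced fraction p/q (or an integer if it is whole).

Distances from 7: 1:3, 2:3, 3:4, 4:1, 5:2, 6:3, 8:2, 9:1. Sum = 19.
n = 9, so closeness = 8/19.

8/19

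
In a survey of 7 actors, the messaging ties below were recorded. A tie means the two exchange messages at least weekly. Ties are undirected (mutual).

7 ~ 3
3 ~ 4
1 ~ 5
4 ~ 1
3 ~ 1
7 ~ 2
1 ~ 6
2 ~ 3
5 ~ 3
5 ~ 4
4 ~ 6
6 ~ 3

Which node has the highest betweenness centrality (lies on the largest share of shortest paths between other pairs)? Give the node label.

Unnormalized betweenness of each node: 1:1/3, 2:0, 3:25/3, 4:1/3, 5:0, 6:0, 7:0.
3 has the largest value, 25/3, making it the main broker — the node through which the most shortest paths run.

3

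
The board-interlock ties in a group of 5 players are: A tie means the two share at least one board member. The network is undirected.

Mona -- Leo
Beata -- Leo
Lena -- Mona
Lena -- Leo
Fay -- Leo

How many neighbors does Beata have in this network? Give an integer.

Beata is directly tied to Leo. That is 1 neighbor, so the degree of Beata is 1.

1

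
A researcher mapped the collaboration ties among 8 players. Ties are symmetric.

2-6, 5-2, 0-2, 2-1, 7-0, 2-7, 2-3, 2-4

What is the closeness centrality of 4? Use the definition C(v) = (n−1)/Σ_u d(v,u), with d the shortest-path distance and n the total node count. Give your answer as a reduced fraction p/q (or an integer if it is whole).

Distances from 4: 0:2, 1:2, 2:1, 3:2, 5:2, 6:2, 7:2. Sum = 13.
n = 8, so closeness = 7/13.

7/13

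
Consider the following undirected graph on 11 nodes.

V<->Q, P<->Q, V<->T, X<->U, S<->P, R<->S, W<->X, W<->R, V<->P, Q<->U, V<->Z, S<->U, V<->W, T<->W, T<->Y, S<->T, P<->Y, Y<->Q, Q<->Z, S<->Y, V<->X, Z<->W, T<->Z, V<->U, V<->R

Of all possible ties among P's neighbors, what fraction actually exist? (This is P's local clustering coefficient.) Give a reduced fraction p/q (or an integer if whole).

P's neighbors: Q, S, V, and Y (k = 4).
Possible neighbor pairs: C(4,2) = 6. Edges among them: Q–V, Q–Y, S–Y → e = 3.
Clustering(P) = 3/6 = 1/2.

1/2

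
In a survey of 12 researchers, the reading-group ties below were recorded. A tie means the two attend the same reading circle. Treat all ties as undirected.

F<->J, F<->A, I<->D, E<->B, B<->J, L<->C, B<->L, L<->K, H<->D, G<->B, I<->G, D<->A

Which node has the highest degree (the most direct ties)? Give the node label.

Degrees — A:2, B:4, C:1, D:3, E:1, F:2, G:2, H:1, I:2, J:2, K:1, L:3.
The maximum is 4, attained only by B.

B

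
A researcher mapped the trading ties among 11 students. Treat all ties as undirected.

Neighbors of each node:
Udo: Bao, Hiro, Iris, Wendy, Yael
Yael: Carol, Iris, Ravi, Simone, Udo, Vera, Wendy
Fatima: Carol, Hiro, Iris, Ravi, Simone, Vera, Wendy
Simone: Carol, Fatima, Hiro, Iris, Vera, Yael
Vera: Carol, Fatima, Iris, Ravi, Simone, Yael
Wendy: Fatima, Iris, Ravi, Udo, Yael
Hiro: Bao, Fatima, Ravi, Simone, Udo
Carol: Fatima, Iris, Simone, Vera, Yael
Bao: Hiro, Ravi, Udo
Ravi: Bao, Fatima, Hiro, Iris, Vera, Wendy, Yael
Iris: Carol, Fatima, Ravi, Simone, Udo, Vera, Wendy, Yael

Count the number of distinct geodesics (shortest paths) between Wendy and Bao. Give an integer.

The shortest distance is 2. The length-2 paths are: Wendy–Ravi–Bao; Wendy–Udo–Bao.
That gives 2 distinct shortest paths.

2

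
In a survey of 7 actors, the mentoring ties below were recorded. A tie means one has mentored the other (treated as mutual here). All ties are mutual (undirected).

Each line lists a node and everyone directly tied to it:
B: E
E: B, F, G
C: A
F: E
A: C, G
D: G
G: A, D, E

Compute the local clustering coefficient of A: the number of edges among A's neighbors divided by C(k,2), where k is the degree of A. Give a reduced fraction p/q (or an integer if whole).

A's neighbors: C and G (k = 2).
Possible neighbor pairs: C(2,2) = 1. Edges among them: none → e = 0.
Clustering(A) = 0/1.

0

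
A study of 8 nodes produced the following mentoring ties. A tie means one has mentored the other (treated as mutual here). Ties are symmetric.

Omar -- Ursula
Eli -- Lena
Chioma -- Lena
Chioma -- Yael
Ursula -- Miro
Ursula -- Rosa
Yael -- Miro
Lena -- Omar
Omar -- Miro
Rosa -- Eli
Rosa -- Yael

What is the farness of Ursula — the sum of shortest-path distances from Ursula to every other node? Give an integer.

Distances from Ursula: Chioma:3, Eli:2, Lena:2, Miro:1, Omar:1, Rosa:1, Yael:2.
Sum = 3 + 2 + 2 + 1 + 1 + 1 + 2 = 12.

12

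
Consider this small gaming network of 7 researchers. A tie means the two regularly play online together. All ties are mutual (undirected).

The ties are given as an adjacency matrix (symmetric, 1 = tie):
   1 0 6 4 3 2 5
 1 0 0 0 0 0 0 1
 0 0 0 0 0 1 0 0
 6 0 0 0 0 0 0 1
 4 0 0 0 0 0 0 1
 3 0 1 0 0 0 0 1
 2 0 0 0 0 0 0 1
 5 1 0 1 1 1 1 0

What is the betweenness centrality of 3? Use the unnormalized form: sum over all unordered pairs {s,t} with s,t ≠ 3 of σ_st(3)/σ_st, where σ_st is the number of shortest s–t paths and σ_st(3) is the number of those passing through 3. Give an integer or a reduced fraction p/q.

5

Pairs whose geodesics pass through 3 — 1–0: 1; 0–6: 1; 0–4: 1; 0–2: 1; 0–5: 1.
All other pairs contribute 0.
Summing the contributions gives betweenness(3) = 5.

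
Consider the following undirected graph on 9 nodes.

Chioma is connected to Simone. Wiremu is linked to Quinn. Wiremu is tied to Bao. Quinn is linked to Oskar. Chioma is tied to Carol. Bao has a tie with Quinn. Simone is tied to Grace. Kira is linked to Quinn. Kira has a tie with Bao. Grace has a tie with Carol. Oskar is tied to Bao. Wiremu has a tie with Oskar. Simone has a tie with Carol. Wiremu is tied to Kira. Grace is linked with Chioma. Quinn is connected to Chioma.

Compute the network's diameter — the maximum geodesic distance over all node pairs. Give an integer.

Eccentricity of each node (its greatest distance to any other): Bao:3, Carol:3, Chioma:2, Grace:3, Kira:3, Oskar:3, Quinn:2, Simone:3, Wiremu:3.
The maximum eccentricity is 3, realized for instance by the pair Wiremu–Carol via Wiremu – Quinn – Chioma – Carol. So the diameter is 3.

3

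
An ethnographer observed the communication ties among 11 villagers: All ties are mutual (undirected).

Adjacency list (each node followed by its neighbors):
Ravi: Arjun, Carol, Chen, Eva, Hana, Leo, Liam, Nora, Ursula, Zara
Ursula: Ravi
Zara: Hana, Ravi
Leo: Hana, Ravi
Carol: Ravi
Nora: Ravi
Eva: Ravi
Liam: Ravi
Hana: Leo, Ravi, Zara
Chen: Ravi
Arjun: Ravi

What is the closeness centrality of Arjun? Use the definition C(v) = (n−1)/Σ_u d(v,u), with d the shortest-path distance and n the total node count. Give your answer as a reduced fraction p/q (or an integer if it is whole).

10/19

Distances from Arjun: Carol:2, Chen:2, Eva:2, Hana:2, Leo:2, Liam:2, Nora:2, Ravi:1, Ursula:2, Zara:2. Sum = 19.
n = 11, so closeness = 10/19.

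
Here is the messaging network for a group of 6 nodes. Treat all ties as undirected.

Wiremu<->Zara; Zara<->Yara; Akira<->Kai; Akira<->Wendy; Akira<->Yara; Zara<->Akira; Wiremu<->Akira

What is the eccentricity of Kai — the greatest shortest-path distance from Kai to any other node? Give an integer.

Distances from Kai: Akira:1, Wendy:2, Wiremu:2, Yara:2, Zara:2.
The largest is 2 (to Zara, Wiremu, Wendy, and Yara), so the eccentricity of Kai is 2.

2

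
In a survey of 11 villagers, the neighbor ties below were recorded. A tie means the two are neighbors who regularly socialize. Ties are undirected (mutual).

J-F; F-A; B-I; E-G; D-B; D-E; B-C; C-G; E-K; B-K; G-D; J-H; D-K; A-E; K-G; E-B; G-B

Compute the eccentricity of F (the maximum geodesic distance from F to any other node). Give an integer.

4

Distances from F: A:1, B:3, C:4, D:3, E:2, G:3, H:2, I:4, J:1, K:3.
The largest is 4 (to C and I), so the eccentricity of F is 4.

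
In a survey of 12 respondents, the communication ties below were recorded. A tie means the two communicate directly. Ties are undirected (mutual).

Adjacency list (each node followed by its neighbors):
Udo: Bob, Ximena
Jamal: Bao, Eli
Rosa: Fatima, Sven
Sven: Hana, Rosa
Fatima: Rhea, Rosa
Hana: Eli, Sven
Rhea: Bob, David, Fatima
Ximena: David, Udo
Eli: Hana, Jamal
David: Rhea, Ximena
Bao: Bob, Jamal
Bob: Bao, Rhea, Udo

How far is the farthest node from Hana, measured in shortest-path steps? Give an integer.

Distances from Hana: Bao:3, Bob:4, David:5, Eli:1, Fatima:3, Jamal:2, Rhea:4, Rosa:2, Sven:1, Udo:5, Ximena:6.
The largest is 6 (to Ximena), so the eccentricity of Hana is 6.

6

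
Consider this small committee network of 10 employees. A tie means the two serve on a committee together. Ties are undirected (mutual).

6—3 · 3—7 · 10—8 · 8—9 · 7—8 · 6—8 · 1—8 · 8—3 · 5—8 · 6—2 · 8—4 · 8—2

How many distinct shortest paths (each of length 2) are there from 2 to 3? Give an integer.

2

The shortest distance is 2. The length-2 paths are: 2–8–3; 2–6–3.
That gives 2 distinct shortest paths.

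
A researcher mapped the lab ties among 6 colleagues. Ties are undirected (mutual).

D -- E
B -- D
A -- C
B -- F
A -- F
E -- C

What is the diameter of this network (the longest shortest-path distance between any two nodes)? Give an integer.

3

Eccentricity of each node (its greatest distance to any other): A:3, B:3, C:3, D:3, E:3, F:3.
The maximum eccentricity is 3, realized for instance by the pair D–A via D – E – C – A. So the diameter is 3.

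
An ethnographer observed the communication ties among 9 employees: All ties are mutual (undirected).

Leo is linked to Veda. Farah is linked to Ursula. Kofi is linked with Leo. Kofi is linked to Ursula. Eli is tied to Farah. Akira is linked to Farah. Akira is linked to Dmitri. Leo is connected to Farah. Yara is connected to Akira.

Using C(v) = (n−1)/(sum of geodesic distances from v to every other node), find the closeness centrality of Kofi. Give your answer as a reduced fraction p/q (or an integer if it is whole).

2/5

Distances from Kofi: Akira:3, Dmitri:4, Eli:3, Farah:2, Leo:1, Ursula:1, Veda:2, Yara:4. Sum = 20.
n = 9, so closeness = 8/20 = 2/5.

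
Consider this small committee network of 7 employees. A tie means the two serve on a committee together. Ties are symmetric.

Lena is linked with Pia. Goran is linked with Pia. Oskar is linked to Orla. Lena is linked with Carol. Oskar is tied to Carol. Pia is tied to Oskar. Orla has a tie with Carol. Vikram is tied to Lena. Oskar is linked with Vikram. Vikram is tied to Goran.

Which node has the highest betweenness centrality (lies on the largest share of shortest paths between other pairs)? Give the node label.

Oskar

Unnormalized betweenness of each node: Carol:4/3, Goran:1/3, Lena:11/6, Orla:0, Oskar:29/6, Pia:7/3, Vikram:7/3.
Oskar has the largest value, 29/6, making it the main broker — the node through which the most shortest paths run.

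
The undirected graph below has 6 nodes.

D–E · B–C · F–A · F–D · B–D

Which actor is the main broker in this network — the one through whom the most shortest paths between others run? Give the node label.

D

Unnormalized betweenness of each node: A:0, B:4, C:0, D:8, E:0, F:4.
D has the largest value, 8, making it the main broker — the node through which the most shortest paths run.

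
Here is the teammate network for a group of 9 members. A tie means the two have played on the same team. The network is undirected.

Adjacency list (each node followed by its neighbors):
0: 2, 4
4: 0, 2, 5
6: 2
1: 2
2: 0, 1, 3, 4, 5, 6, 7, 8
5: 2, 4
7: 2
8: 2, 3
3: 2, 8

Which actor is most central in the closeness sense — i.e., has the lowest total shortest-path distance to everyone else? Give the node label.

Farness (sum of distances to all others) for each node — 0:14, 1:15, 2:8, 3:14, 4:13, 5:14, 6:15, 7:15, 8:14.
The smallest farness is 8, for 2, so 2 has the highest closeness.

2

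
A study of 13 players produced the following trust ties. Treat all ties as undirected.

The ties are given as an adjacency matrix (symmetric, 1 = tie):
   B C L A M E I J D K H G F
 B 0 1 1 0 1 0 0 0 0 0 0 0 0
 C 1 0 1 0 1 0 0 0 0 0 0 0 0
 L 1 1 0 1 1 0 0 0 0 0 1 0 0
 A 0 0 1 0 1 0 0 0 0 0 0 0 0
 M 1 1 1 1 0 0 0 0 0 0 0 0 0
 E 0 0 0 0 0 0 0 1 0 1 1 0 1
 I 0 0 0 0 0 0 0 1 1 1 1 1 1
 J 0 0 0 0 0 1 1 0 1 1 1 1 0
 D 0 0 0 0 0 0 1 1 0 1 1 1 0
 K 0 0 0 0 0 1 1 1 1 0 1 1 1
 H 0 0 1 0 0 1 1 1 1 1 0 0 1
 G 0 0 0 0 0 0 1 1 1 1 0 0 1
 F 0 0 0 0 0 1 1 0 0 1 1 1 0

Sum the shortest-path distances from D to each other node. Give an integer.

Distances from D: A:3, B:3, C:3, E:2, F:2, G:1, H:1, I:1, J:1, K:1, L:2, M:3.
Sum = 3 + 3 + 3 + 2 + 2 + 1 + 1 + 1 + 1 + 1 + 2 + 3 = 23.

23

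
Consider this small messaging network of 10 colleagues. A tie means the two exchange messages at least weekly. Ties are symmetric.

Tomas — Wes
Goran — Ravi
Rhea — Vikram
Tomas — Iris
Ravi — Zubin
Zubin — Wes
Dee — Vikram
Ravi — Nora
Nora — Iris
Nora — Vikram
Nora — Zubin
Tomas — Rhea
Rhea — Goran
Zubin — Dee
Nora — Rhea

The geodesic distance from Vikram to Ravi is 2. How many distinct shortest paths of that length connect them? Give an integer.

1

The shortest distance is 2, and the only length-2 path is Vikram–Nora–Ravi. So there is exactly 1 shortest path.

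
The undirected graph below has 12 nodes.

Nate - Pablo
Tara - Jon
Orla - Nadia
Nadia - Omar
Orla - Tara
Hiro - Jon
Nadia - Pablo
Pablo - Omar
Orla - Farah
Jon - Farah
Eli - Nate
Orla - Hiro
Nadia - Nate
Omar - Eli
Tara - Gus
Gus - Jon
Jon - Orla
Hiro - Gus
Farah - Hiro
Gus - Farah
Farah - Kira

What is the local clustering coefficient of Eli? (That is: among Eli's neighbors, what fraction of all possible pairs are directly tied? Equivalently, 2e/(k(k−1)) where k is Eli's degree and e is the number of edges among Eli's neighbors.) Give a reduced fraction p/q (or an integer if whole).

Eli's neighbors: Nate and Omar (k = 2).
Possible neighbor pairs: C(2,2) = 1. Edges among them: none → e = 0.
Clustering(Eli) = 0/1.

0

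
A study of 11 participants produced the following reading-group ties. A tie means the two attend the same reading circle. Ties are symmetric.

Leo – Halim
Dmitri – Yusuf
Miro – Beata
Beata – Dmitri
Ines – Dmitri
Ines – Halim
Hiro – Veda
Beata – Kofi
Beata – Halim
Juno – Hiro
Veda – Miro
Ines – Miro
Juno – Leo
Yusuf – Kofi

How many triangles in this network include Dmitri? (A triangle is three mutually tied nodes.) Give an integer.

0

Dmitri's neighbors are Beata, Ines, and Yusuf, but none of them are tied to each other, so no triangle contains Dmitri.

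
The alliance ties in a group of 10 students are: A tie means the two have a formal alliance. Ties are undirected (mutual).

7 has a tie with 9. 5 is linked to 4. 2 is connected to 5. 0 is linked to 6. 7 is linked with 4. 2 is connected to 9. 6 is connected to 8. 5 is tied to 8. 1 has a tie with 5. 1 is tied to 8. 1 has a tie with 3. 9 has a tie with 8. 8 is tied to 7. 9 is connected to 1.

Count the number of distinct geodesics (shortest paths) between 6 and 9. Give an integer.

1

The shortest distance is 2, and the only length-2 path is 6–8–9. So there is exactly 1 shortest path.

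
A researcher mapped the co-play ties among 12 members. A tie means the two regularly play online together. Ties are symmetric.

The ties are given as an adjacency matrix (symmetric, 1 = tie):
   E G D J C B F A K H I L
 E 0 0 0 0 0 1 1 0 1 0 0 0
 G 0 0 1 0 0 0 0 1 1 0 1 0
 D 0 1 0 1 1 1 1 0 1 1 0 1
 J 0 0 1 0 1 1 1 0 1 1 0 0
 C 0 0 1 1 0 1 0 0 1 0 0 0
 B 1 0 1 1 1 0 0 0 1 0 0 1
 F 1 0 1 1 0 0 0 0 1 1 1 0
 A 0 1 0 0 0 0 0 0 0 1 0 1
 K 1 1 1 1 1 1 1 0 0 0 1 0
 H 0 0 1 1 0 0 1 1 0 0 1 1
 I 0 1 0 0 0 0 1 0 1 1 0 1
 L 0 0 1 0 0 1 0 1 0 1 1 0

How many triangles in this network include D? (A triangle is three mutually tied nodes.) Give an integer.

13

D's neighbors: B, C, F, G, H, J, K, and L.
Neighbor pairs that are themselves tied: D–B–C; D–B–J; D–B–K; D–B–L; D–C–J; D–C–K; D–F–H; D–F–J; D–F–K; D–G–K; D–H–J; D–H–L; D–J–K. Each forms one triangle with D, for 13 in total.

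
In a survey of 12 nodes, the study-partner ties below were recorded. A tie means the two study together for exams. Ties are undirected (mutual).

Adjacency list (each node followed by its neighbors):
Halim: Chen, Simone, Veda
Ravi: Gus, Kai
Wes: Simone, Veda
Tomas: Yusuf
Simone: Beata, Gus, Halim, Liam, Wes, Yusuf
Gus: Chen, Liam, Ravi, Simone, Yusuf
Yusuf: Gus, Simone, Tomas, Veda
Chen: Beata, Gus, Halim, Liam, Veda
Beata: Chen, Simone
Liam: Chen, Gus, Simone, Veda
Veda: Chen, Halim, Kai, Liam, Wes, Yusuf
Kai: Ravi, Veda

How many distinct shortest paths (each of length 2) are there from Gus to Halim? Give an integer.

The shortest distance is 2. The length-2 paths are: Gus–Simone–Halim; Gus–Chen–Halim.
That gives 2 distinct shortest paths.

2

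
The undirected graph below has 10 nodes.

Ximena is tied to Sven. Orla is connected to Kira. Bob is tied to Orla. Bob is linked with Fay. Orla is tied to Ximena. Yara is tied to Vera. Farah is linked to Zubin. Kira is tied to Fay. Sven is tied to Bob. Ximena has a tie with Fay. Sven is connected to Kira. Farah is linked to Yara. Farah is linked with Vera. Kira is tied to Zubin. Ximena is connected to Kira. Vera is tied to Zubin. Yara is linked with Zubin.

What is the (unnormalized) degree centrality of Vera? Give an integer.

Vera is directly tied to Farah, Yara, and Zubin. That is 3 neighbors, so the degree of Vera is 3.

3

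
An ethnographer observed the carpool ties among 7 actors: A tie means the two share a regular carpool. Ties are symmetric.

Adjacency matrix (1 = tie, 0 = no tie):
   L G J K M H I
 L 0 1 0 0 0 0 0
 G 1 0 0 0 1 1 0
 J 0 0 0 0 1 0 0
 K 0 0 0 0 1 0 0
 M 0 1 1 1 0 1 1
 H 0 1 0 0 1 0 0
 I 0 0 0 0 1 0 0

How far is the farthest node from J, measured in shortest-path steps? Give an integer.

Distances from J: G:2, H:2, I:2, K:2, L:3, M:1.
The largest is 3 (to L), so the eccentricity of J is 3.

3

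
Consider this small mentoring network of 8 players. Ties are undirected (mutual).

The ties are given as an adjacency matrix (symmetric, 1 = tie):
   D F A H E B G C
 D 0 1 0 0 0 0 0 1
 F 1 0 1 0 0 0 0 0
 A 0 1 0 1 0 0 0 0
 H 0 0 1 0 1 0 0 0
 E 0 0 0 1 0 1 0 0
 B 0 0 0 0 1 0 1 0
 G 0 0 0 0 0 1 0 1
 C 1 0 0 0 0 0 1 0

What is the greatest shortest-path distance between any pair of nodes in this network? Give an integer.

Eccentricity of each node (its greatest distance to any other): A:4, B:4, C:4, D:4, E:4, F:4, G:4, H:4.
The maximum eccentricity is 4, realized for instance by the pair D–E via D – F – A – H – E. So the diameter is 4.

4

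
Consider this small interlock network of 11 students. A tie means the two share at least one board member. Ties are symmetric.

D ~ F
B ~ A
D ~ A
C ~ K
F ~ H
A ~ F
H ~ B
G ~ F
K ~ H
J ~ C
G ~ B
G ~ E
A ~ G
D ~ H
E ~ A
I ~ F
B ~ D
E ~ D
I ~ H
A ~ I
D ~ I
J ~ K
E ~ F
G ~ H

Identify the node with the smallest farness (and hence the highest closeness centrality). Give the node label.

H

Farness (sum of distances to all others) for each node — A:19, B:18, C:27, D:16, E:21, F:16, G:17, H:14, I:18, J:27, K:19.
The smallest farness is 14, for H, so H has the highest closeness.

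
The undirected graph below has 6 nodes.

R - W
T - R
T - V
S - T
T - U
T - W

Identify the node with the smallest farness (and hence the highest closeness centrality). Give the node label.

Farness (sum of distances to all others) for each node — R:8, S:9, T:5, U:9, V:9, W:8.
The smallest farness is 5, for T, so T has the highest closeness.

T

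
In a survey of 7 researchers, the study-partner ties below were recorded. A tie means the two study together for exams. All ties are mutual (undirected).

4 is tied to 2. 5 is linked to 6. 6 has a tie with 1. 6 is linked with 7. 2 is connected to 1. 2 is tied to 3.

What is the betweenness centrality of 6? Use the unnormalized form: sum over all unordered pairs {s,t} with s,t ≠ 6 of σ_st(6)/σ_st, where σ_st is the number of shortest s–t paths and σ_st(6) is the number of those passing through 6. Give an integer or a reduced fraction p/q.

9

Pairs whose geodesics pass through 6 — 4–5: 1; 4–7: 1; 3–5: 1; 3–7: 1; 1–5: 1; 1–7: 1; 5–2: 1; 5–7: 1; 2–7: 1.
All other pairs contribute 0.
Summing the contributions gives betweenness(6) = 9.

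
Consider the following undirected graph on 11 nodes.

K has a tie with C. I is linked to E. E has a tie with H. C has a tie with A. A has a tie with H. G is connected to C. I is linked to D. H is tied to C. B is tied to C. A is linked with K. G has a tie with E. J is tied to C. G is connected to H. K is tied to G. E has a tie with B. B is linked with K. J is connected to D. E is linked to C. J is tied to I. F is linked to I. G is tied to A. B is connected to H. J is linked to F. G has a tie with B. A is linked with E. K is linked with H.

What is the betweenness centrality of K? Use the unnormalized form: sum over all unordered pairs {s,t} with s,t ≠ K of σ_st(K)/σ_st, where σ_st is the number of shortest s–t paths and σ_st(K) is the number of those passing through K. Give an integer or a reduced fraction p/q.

1/5

Pairs whose geodesics pass through K — A–B: 1/5.
All other pairs contribute 0.
Summing the contributions gives betweenness(K) = 1/5.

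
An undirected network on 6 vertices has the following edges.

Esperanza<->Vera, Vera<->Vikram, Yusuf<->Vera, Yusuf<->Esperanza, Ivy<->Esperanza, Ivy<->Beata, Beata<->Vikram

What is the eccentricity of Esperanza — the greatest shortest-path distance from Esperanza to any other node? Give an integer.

2

Distances from Esperanza: Beata:2, Ivy:1, Vera:1, Vikram:2, Yusuf:1.
The largest is 2 (to Vikram and Beata), so the eccentricity of Esperanza is 2.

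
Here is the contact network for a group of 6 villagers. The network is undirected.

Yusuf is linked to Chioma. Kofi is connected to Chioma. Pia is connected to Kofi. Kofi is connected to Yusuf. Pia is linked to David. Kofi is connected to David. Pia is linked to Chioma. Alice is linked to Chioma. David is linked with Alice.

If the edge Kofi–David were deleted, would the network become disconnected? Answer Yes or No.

No

Even without that edge, Kofi still reaches David via Kofi – Pia – David, so the network stays connected. Not a bridge.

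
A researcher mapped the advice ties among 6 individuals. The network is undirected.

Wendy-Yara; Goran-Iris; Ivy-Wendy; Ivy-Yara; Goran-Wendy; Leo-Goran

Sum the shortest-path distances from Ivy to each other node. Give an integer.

10

Distances from Ivy: Goran:2, Iris:3, Leo:3, Wendy:1, Yara:1.
Sum = 2 + 3 + 3 + 1 + 1 = 10.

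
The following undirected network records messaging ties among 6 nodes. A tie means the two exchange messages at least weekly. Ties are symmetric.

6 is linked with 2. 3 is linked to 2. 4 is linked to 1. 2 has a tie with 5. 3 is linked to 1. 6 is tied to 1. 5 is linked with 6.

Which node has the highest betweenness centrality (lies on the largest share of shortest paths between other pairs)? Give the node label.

1

Unnormalized betweenness of each node: 1:9/2, 2:3/2, 3:1, 4:0, 5:0, 6:3.
1 has the largest value, 9/2, making it the main broker — the node through which the most shortest paths run.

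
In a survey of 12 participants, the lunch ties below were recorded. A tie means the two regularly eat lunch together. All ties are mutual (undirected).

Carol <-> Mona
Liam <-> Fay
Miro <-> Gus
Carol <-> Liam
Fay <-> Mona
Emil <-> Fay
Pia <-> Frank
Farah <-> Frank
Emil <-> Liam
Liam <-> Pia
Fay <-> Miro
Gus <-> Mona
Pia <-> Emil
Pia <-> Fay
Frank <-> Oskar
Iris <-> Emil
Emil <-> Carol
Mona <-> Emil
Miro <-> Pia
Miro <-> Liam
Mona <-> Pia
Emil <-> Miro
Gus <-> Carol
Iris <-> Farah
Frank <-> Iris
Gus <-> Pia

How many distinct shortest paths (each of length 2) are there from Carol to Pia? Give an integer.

The shortest distance is 2. The length-2 paths are: Carol–Mona–Pia; Carol–Gus–Pia; Carol–Liam–Pia; Carol–Emil–Pia.
That gives 4 distinct shortest paths.

4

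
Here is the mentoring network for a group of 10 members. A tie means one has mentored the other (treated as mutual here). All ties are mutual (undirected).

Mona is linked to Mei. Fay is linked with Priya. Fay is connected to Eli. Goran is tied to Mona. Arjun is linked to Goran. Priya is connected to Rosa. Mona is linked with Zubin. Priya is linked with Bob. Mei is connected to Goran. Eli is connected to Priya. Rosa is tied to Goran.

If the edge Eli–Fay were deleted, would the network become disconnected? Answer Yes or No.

Even without that edge, Eli still reaches Fay via Eli – Priya – Fay, so the network stays connected. Not a bridge.

No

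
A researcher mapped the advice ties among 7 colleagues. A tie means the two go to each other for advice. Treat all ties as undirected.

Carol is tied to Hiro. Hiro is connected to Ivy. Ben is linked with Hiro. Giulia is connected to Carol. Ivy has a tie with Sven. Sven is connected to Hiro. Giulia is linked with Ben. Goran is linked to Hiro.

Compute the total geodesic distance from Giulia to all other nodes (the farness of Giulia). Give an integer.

13

Distances from Giulia: Ben:1, Carol:1, Goran:3, Hiro:2, Ivy:3, Sven:3.
Sum = 1 + 1 + 3 + 2 + 3 + 3 = 13.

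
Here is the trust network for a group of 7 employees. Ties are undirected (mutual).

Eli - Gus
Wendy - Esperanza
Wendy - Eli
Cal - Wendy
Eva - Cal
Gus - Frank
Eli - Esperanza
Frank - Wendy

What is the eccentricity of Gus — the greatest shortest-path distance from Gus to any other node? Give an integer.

Distances from Gus: Cal:3, Eli:1, Esperanza:2, Eva:4, Frank:1, Wendy:2.
The largest is 4 (to Eva), so the eccentricity of Gus is 4.

4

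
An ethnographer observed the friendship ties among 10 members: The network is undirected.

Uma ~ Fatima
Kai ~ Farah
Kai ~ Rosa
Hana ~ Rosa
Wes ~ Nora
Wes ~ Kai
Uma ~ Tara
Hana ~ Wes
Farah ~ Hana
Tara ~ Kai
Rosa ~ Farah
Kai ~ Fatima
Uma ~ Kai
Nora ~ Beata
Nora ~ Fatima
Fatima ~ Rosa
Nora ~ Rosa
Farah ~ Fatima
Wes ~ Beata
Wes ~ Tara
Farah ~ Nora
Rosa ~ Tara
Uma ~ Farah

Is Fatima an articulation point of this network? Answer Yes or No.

No

Even without Fatima, every remaining node can still reach every other (the residual graph is connected), so Fatima is not a cut vertex.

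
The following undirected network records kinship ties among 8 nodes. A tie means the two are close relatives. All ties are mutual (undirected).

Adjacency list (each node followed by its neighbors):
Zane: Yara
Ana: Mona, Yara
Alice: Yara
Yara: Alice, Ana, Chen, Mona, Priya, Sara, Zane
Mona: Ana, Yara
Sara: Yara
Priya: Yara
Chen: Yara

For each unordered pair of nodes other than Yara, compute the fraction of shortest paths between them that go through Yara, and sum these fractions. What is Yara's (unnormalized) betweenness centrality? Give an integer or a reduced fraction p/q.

20

Pairs whose geodesics pass through Yara — Alice–Ana: 1; Alice–Sara: 1; Alice–Zane: 1; Alice–Chen: 1; Alice–Priya: 1; Alice–Mona: 1; Ana–Sara: 1; Ana–Zane: 1; Ana–Chen: 1; Ana–Priya: 1; Sara–Zane: 1; Sara–Chen: 1; Sara–Priya: 1; Sara–Mona: 1 … (+6 more pairs).
All other pairs contribute 0.
Summing the contributions gives betweenness(Yara) = 20.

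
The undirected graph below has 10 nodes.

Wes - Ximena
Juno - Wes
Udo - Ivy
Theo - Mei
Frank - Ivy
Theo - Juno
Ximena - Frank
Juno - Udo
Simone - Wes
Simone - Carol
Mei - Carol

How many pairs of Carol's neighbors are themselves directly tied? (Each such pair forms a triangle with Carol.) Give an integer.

0

Carol's neighbors are Mei and Simone, but none of them are tied to each other, so no triangle contains Carol.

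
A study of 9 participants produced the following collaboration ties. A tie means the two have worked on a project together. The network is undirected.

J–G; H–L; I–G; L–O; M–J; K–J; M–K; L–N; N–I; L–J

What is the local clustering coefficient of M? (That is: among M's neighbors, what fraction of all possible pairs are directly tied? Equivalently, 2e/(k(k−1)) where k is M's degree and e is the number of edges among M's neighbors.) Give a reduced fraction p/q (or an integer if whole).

1

M's neighbors: J and K (k = 2).
Possible neighbor pairs: C(2,2) = 1. Edges among them: J–K → e = 1.
Clustering(M) = 1/1.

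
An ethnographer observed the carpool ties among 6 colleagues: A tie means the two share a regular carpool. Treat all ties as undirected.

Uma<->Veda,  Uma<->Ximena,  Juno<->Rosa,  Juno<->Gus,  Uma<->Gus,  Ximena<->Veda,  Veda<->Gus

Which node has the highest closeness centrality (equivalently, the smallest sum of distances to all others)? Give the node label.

Farness (sum of distances to all others) for each node — Gus:7, Juno:9, Rosa:13, Uma:8, Veda:8, Ximena:11.
The smallest farness is 7, for Gus, so Gus has the highest closeness.

Gus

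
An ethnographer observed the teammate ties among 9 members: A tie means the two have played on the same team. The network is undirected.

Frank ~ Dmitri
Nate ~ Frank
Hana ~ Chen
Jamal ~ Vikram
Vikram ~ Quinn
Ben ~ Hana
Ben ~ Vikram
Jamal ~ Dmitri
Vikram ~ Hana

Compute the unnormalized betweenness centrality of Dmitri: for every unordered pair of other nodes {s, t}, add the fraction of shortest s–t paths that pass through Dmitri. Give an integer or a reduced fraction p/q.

Pairs whose geodesics pass through Dmitri — Jamal–Nate: 1; Jamal–Frank: 1; Nate–Chen: 1; Nate–Vikram: 1; Nate–Ben: 1; Nate–Hana: 1; Nate–Quinn: 1; Chen–Frank: 1; Frank–Vikram: 1; Frank–Ben: 1; Frank–Hana: 1; Frank–Quinn: 1.
All other pairs contribute 0.
Summing the contributions gives betweenness(Dmitri) = 12.

12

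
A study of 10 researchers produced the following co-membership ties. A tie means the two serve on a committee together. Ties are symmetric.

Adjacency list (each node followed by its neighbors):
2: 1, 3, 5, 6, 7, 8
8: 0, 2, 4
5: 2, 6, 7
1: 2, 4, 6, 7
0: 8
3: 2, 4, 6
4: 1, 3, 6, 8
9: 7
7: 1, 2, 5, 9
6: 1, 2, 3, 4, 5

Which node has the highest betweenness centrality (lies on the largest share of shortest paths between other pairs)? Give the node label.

2

Unnormalized betweenness of each node: 0:0, 1:35/12, 2:77/6, 3:1/4, 4:10/3, 5:2/3, 6:29/12, 7:25/3, 8:33/4, 9:0.
2 has the largest value, 77/6, making it the main broker — the node through which the most shortest paths run.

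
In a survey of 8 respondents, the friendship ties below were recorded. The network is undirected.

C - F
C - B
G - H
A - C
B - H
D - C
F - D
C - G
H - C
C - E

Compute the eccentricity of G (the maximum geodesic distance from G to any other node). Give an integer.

2

Distances from G: A:2, B:2, C:1, D:2, E:2, F:2, H:1.
The largest is 2 (to E, D, A, B, and F), so the eccentricity of G is 2.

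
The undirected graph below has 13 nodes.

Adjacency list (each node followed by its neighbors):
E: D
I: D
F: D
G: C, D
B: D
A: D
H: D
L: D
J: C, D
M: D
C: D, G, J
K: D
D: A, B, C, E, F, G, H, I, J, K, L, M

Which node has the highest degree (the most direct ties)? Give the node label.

D

Degrees — A:1, B:1, C:3, D:12, E:1, F:1, G:2, H:1, I:1, J:2, K:1, L:1, M:1.
The maximum is 12, attained only by D.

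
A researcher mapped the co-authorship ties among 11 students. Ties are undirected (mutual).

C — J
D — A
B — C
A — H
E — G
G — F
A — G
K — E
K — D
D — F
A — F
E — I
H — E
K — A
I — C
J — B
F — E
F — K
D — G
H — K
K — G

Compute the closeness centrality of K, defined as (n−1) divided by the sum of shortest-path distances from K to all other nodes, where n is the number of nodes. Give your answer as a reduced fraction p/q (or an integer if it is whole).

10/19

Distances from K: A:1, B:4, C:3, D:1, E:1, F:1, G:1, H:1, I:2, J:4. Sum = 19.
n = 11, so closeness = 10/19.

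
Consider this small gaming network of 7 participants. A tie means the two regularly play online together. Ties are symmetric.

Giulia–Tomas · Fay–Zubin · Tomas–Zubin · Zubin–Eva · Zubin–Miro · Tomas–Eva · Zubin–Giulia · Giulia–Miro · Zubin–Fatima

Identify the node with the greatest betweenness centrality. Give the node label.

Unnormalized betweenness of each node: Eva:0, Fatima:0, Fay:0, Giulia:1/2, Miro:0, Tomas:1/2, Zubin:11.
Zubin has the largest value, 11, making it the main broker — the node through which the most shortest paths run.

Zubin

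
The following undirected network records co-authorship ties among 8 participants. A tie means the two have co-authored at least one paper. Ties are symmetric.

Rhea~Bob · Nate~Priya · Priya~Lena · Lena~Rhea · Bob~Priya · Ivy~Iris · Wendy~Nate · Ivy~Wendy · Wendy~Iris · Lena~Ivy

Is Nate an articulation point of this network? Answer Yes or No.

No

Even without Nate, every remaining node can still reach every other (the residual graph is connected), so Nate is not a cut vertex.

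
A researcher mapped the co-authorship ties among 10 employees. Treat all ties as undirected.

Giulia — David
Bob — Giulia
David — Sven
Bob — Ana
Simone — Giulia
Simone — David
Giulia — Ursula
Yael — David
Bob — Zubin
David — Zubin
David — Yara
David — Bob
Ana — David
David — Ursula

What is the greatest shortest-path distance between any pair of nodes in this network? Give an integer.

Eccentricity of each node (its greatest distance to any other): Ana:2, Bob:2, David:1, Giulia:2, Simone:2, Sven:2, Ursula:2, Yael:2, Yara:2, Zubin:2.
The maximum eccentricity is 2, realized for instance by the pair Sven–Yara via Sven – David – Yara. So the diameter is 2.

2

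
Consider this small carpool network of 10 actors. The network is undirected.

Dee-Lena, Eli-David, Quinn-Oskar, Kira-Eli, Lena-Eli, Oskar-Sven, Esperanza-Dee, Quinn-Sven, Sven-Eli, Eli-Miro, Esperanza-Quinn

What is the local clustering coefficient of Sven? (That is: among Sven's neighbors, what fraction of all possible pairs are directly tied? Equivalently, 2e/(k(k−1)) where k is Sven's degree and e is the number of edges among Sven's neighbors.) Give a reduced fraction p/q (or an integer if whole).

1/3

Sven's neighbors: Eli, Oskar, and Quinn (k = 3).
Possible neighbor pairs: C(3,2) = 3. Edges among them: Oskar–Quinn → e = 1.
Clustering(Sven) = 1/3.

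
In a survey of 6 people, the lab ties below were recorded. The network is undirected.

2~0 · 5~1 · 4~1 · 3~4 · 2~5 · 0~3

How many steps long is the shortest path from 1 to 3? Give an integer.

2

One shortest route is 1 – 4 – 3, which uses 2 edges, and 1 and 3 are not directly tied, so nothing shorter exists. So d(1,3) = 2.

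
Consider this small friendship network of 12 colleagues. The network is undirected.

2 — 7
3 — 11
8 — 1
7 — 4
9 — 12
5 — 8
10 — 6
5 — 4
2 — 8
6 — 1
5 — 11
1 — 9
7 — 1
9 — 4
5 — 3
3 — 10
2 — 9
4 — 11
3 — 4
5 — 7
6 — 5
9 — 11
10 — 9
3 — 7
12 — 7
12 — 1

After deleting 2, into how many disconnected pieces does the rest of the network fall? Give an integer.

1

2's neighbors (7, 8, and 9) remain reachable from one another through other ties, so the rest of the network stays in one piece.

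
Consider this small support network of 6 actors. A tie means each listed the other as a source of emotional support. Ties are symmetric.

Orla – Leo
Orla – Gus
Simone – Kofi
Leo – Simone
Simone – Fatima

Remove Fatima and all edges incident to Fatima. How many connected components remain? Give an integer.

Fatima's neighbors (Simone) remain reachable from one another through other ties, so the rest of the network stays in one piece.

1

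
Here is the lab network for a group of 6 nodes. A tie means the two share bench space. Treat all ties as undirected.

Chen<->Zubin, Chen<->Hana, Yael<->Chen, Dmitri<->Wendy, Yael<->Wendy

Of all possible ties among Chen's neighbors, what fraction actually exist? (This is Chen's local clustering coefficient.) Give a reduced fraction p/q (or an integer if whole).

Chen's neighbors: Hana, Yael, and Zubin (k = 3).
Possible neighbor pairs: C(3,2) = 3. Edges among them: none → e = 0.
Clustering(Chen) = 0/3 = 0.

0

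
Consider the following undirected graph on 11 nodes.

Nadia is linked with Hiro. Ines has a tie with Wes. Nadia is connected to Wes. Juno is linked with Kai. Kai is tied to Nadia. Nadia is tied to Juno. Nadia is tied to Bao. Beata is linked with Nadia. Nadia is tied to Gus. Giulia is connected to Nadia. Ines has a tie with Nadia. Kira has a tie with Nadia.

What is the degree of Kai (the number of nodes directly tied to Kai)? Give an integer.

2

Kai is directly tied to Juno and Nadia. That is 2 neighbors, so the degree of Kai is 2.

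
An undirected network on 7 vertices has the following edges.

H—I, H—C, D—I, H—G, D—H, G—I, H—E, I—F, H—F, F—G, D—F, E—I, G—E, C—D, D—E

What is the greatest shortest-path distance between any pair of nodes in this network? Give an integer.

Eccentricity of each node (its greatest distance to any other): C:2, D:2, E:2, F:2, G:2, H:1, I:2.
The maximum eccentricity is 2, realized for instance by the pair G–C via G – H – C. So the diameter is 2.

2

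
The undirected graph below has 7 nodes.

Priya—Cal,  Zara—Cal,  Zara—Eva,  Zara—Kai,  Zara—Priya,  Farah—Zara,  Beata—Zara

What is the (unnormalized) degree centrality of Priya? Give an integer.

Priya is directly tied to Cal and Zara. That is 2 neighbors, so the degree of Priya is 2.

2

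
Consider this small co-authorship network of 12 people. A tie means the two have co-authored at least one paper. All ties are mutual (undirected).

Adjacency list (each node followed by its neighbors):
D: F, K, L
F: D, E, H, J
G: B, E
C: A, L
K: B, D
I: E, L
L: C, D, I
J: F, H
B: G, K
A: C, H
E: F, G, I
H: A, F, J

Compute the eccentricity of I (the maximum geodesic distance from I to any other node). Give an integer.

3

Distances from I: A:3, B:3, C:2, D:2, E:1, F:2, G:2, H:3, J:3, K:3, L:1.
The largest is 3 (to B, H, J, A, and K), so the eccentricity of I is 3.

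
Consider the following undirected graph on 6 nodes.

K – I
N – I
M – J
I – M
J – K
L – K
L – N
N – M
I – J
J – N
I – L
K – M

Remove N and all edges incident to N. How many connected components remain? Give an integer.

1

N's neighbors (I, J, L, and M) remain reachable from one another through other ties, so the rest of the network stays in one piece.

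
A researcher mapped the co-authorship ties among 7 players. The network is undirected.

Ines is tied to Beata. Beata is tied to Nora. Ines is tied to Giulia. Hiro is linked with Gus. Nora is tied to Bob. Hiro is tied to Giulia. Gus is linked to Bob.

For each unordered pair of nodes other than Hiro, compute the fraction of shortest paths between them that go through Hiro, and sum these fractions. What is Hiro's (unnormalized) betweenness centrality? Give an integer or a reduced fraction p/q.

3

Pairs whose geodesics pass through Hiro — Ines–Gus: 1; Giulia–Gus: 1; Giulia–Bob: 1.
All other pairs contribute 0.
Summing the contributions gives betweenness(Hiro) = 3.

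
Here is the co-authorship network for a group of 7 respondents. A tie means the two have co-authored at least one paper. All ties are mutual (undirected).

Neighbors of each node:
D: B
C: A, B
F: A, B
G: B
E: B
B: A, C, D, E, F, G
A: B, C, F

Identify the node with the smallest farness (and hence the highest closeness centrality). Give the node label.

B

Farness (sum of distances to all others) for each node — A:9, B:6, C:10, D:11, E:11, F:10, G:11.
The smallest farness is 6, for B, so B has the highest closeness.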